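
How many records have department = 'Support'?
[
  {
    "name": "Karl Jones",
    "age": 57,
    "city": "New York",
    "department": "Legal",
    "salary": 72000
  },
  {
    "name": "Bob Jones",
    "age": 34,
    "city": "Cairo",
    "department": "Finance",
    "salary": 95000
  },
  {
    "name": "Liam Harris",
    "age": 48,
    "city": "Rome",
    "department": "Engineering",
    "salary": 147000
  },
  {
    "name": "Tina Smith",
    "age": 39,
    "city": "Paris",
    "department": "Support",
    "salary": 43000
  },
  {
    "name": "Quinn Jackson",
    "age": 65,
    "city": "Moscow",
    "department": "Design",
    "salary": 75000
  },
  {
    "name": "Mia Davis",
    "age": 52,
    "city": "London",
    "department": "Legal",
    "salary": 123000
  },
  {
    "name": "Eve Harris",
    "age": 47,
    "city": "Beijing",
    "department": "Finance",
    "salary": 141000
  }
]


Data: 7 records
Condition: department = 'Support'

Checking each record:
  Karl Jones: Legal
  Bob Jones: Finance
  Liam Harris: Engineering
  Tina Smith: Support MATCH
  Quinn Jackson: Design
  Mia Davis: Legal
  Eve Harris: Finance

Count: 1

1


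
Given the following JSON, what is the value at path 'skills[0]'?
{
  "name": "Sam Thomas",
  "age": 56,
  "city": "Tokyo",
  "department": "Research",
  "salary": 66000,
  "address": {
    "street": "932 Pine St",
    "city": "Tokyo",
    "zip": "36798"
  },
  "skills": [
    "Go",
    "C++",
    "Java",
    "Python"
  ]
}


Query: skills[0]
Path: skills -> first element
Value: Go

Go


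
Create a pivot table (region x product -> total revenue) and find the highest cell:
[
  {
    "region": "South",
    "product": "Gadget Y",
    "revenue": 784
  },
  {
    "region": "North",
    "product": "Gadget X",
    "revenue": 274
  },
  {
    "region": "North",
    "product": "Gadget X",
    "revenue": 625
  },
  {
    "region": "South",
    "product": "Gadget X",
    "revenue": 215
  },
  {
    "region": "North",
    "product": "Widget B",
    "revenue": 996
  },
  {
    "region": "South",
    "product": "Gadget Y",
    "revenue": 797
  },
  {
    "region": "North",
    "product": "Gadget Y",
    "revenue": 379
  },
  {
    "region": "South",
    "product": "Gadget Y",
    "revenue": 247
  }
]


Pivot: region (rows) x product (columns) -> total revenue

     Gadget X      Gadget Y      Widget B    
North          899           379           996  
South          215          1828             0  

Highest: South / Gadget Y = $1828

South / Gadget Y = $1828


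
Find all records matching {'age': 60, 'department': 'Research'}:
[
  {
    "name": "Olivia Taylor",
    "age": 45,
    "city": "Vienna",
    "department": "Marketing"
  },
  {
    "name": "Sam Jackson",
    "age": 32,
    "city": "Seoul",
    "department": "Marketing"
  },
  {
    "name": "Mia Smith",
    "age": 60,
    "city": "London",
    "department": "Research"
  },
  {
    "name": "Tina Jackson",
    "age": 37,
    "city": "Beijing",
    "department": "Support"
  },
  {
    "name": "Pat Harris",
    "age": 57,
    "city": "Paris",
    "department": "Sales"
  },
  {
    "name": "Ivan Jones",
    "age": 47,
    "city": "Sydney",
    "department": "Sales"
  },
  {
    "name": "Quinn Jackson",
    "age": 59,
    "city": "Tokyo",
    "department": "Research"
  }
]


Search criteria: {'age': 60, 'department': 'Research'}

Checking 7 records:
  Olivia Taylor: {age: 45, department: Marketing}
  Sam Jackson: {age: 32, department: Marketing}
  Mia Smith: {age: 60, department: Research} <-- MATCH
  Tina Jackson: {age: 37, department: Support}
  Pat Harris: {age: 57, department: Sales}
  Ivan Jones: {age: 47, department: Sales}
  Quinn Jackson: {age: 59, department: Research}

Matches: ["Mia Smith"]

["Mia Smith"]


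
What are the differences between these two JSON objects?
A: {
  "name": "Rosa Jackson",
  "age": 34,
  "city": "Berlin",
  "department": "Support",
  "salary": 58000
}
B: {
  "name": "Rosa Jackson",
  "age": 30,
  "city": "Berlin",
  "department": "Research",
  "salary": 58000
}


Comparing each field (in key order):
  name: same
  age: DIFFERENT
  city: same
  department: DIFFERENT
  salary: same
Differences:
  age: 34 -> 30
  department: Support -> Research

2 field(s) changed

2 changes: age, department


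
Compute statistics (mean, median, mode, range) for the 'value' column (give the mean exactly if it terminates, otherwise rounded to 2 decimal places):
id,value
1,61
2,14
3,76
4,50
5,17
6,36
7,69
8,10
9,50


Data: [61, 14, 76, 50, 17, 36, 69, 10, 50]
Count: 9
Sum: 383
Mean: 383/9 ≈ 42.56 (rounded to 2 decimal places)
Sorted: [10, 14, 17, 36, 50, 50, 61, 69, 76]
Median: 50.0
Mode: 50 (2 times)
Range: 76 - 10 = 66
Min: 10, Max: 76

mean≈42.56, median=50.0, mode=50, range=66


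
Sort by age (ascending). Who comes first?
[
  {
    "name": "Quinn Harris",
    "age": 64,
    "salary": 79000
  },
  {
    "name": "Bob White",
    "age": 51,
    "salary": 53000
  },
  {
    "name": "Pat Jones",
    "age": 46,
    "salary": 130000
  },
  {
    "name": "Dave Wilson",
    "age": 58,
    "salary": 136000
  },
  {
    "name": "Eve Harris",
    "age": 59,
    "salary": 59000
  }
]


Sort by: age (ascending)

Sorted order:
  1. Pat Jones (age = 46)
  2. Bob White (age = 51)
  3. Dave Wilson (age = 58)
  4. Eve Harris (age = 59)
  5. Quinn Harris (age = 64)

First: Pat Jones

Pat Jones


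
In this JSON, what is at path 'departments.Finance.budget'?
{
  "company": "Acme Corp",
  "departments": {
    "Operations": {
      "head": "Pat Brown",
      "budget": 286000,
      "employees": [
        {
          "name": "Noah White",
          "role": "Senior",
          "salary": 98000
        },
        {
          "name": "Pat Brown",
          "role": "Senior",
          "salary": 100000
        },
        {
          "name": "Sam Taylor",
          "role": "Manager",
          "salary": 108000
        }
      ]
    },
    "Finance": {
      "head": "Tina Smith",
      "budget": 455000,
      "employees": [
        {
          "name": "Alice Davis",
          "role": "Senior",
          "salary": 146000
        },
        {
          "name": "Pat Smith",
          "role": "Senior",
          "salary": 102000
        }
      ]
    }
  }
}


Path: departments.Finance.budget

Navigate:
  -> departments
  -> Finance
  -> budget = 455000

455000


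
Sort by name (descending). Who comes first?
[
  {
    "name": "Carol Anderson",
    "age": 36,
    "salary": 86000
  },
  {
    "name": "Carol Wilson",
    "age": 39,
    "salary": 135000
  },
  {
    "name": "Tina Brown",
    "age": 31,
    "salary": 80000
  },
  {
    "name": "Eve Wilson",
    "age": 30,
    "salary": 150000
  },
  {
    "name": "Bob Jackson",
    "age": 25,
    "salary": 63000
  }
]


Sort by: name (descending)

Sorted order:
  1. Tina Brown (name = Tina Brown)
  2. Eve Wilson (name = Eve Wilson)
  3. Carol Wilson (name = Carol Wilson)
  4. Carol Anderson (name = Carol Anderson)
  5. Bob Jackson (name = Bob Jackson)

First: Tina Brown

Tina Brown


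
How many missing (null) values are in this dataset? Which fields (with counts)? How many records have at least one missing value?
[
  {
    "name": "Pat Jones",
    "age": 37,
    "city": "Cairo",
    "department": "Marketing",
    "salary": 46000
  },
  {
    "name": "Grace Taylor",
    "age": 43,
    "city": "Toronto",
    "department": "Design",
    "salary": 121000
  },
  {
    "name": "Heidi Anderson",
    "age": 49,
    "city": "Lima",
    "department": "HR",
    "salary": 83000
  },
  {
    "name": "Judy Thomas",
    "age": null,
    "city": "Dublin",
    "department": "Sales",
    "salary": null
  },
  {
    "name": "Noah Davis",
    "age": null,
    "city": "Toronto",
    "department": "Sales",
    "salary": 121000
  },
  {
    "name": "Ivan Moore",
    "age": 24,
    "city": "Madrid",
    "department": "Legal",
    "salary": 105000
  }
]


Checking for missing (null) values in 6 records:

  Pat Jones: complete
  Grace Taylor: complete
  Heidi Anderson: complete
  Judy Thomas: age, salary
  Noah Davis: age
  Ivan Moore: complete

Per field:
  name: 0 missing
  age: 2 missing
  city: 0 missing
  department: 0 missing
  salary: 1 missing

Total missing values: 3
Records with any missing: 2

3 missing values (age: 2, salary: 1); 2 incomplete records


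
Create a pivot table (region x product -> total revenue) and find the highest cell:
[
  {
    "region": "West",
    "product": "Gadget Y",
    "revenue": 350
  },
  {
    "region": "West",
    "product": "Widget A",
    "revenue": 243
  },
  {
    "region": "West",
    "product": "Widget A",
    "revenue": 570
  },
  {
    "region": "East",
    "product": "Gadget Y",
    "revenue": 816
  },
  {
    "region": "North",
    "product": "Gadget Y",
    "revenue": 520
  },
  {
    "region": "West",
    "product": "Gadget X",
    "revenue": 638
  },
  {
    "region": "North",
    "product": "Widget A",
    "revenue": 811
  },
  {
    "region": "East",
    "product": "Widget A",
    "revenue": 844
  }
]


Pivot: region (rows) x product (columns) -> total revenue

     Gadget X      Gadget Y      Widget A    
East             0           816           844  
North            0           520           811  
West           638           350           813  

Highest: East / Widget A = $844

East / Widget A = $844


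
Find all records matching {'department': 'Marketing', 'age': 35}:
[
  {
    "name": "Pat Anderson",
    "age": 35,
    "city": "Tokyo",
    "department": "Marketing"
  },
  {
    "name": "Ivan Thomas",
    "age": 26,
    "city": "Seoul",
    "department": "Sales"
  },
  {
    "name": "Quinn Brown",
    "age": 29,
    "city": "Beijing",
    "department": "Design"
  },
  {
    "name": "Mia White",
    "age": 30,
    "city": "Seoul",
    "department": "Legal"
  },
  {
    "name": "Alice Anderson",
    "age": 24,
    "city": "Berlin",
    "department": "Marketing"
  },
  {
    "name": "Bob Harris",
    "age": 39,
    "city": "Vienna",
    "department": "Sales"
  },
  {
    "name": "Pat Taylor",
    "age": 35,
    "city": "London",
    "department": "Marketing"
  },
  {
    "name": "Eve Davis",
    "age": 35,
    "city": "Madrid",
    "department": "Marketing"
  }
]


Search criteria: {'department': 'Marketing', 'age': 35}

Checking 8 records:
  Pat Anderson: {department: Marketing, age: 35} <-- MATCH
  Ivan Thomas: {department: Sales, age: 26}
  Quinn Brown: {department: Design, age: 29}
  Mia White: {department: Legal, age: 30}
  Alice Anderson: {department: Marketing, age: 24}
  Bob Harris: {department: Sales, age: 39}
  Pat Taylor: {department: Marketing, age: 35} <-- MATCH
  Eve Davis: {department: Marketing, age: 35} <-- MATCH

Matches: ["Pat Anderson", "Pat Taylor", "Eve Davis"]

["Pat Anderson", "Pat Taylor", "Eve Davis"]


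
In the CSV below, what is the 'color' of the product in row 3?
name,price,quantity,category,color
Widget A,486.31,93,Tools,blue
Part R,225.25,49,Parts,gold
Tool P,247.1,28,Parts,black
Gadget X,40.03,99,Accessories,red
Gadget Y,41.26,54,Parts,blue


Query: Row 3 ('Tool P'), column 'color'
Value: black

black


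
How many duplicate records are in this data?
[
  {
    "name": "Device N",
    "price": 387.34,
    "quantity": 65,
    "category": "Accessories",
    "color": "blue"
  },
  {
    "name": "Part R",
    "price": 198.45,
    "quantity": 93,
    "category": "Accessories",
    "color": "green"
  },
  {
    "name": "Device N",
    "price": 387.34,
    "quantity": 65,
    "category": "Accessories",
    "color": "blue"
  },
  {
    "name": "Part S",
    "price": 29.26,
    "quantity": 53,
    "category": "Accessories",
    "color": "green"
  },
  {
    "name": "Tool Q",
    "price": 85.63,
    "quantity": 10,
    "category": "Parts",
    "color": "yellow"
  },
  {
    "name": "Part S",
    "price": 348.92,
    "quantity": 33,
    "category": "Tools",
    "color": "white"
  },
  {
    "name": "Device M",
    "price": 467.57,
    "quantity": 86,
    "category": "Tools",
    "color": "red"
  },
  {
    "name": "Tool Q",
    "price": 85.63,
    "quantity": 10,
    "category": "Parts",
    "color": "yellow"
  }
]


Checking 8 records for duplicates:

  Row 1: Device N ($387.34, qty 65)
  Row 2: Part R ($198.45, qty 93)
  Row 3: Device N ($387.34, qty 65) <-- DUPLICATE
  Row 4: Part S ($29.26, qty 53)
  Row 5: Tool Q ($85.63, qty 10)
  Row 6: Part S ($348.92, qty 33)
  Row 7: Device M ($467.57, qty 86)
  Row 8: Tool Q ($85.63, qty 10) <-- DUPLICATE

Duplicates found: 2
Unique records: 6

2 duplicates, 6 unique


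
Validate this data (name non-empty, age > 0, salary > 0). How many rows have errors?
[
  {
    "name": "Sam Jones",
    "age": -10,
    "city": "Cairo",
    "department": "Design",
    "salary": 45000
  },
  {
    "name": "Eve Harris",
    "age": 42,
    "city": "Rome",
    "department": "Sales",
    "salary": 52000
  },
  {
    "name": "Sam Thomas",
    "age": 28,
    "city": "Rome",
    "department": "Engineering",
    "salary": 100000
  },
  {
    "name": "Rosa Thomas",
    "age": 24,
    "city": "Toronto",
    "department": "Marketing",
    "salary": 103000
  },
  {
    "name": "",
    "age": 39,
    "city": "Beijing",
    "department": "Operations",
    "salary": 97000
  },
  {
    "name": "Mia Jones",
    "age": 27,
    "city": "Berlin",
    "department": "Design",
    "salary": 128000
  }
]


Validating 6 records:
Rules: name non-empty, age > 0, salary > 0

  Row 1 (Sam Jones): negative age: -10
  Row 2 (Eve Harris): OK
  Row 3 (Sam Thomas): OK
  Row 4 (Rosa Thomas): OK
  Row 5 (???): empty name
  Row 6 (Mia Jones): OK

Total errors: 2

2 errors


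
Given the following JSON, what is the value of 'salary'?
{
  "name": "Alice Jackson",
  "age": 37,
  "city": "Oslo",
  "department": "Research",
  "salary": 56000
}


Looking up field 'salary'
Value: 56000

56000


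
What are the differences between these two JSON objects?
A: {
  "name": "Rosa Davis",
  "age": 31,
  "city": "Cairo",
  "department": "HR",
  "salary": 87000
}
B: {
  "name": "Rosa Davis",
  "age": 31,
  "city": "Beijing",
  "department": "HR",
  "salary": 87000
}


Comparing each field (in key order):
  name: same
  age: same
  city: DIFFERENT
  department: same
  salary: same
Differences:
  city: Cairo -> Beijing

1 field(s) changed

1 change: city


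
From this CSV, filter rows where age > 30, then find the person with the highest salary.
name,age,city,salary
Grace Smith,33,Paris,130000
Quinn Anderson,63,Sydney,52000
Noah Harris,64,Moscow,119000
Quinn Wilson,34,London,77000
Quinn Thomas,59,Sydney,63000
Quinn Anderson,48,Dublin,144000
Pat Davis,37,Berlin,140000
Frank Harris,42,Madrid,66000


Filter: age > 30
Sort by: salary (descending)

Filtered records (8):
  Quinn Anderson, age 48, salary $144000
  Pat Davis, age 37, salary $140000
  Grace Smith, age 33, salary $130000
  Noah Harris, age 64, salary $119000
  Quinn Wilson, age 34, salary $77000
  Frank Harris, age 42, salary $66000
  Quinn Thomas, age 59, salary $63000
  Quinn Anderson, age 63, salary $52000

Highest salary: Quinn Anderson ($144000)

Quinn Anderson


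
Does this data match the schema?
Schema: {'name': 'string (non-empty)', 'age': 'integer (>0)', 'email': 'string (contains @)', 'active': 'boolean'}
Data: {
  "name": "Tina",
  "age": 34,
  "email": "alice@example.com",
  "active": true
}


Validating each field against schema:
  name: OK (non-empty string)
  age: OK (positive integer)
  email: OK (string with @)
  active: OK (boolean)

Result: VALID

VALID


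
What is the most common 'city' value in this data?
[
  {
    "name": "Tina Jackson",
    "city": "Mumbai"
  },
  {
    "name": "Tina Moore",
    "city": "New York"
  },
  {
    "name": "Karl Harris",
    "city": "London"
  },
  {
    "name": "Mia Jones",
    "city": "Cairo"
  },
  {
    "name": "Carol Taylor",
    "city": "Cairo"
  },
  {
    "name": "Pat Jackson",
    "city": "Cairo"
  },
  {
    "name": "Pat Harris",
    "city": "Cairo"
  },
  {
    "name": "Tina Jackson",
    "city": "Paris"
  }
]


Counting 'city' values across 8 records:

  Cairo: 4 ####
  Mumbai: 1 #
  New York: 1 #
  London: 1 #
  Paris: 1 #

Most common: Cairo (4 times)

Cairo (4 times)


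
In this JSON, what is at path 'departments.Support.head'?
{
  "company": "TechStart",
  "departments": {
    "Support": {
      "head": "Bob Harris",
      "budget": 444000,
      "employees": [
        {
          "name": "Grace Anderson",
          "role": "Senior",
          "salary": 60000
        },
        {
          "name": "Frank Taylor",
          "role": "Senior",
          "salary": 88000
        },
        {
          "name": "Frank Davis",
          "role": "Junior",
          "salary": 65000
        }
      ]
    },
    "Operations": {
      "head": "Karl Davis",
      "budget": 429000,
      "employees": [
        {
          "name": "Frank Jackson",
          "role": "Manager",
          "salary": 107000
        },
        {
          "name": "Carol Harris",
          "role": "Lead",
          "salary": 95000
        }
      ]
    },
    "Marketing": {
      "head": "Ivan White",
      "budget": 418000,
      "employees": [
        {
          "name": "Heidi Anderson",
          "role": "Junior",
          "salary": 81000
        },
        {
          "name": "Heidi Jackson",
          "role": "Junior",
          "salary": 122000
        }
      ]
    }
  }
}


Path: departments.Support.head

Navigate:
  -> departments
  -> Support
  -> head = 'Bob Harris'

Bob Harris


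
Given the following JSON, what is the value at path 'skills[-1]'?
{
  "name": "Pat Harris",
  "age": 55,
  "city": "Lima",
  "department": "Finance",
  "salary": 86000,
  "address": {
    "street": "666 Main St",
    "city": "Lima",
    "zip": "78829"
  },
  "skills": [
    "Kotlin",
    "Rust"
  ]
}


Query: skills[-1]
Path: skills -> last element
Value: Rust

Rust


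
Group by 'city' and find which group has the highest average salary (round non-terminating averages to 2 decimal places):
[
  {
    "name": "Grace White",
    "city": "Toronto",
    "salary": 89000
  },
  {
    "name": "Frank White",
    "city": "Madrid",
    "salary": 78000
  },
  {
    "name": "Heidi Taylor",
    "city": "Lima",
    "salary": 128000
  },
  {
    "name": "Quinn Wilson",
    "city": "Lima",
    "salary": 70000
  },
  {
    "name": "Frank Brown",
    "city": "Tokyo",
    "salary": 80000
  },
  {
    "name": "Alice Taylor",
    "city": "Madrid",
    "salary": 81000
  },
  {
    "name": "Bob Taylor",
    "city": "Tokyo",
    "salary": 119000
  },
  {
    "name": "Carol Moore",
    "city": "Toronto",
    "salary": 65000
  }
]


Group by: city

Groups:
  Lima: 2 people, avg salary = 198000/2 = $99000
  Madrid: 2 people, avg salary = 159000/2 = $79500
  Tokyo: 2 people, avg salary = 199000/2 = $99500
  Toronto: 2 people, avg salary = 154000/2 = $77000

Highest average salary: Tokyo ($99500)

Tokyo ($99500)


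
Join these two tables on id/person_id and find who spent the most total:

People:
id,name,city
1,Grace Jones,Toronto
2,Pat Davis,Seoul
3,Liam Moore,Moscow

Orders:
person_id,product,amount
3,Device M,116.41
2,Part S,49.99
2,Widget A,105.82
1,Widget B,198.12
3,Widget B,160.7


Join on: people.id = orders.person_id

Joined rows:
  Liam Moore (Moscow) bought Device M for $116.41
  Pat Davis (Seoul) bought Part S for $49.99
  Pat Davis (Seoul) bought Widget A for $105.82
  Grace Jones (Toronto) bought Widget B for $198.12
  Liam Moore (Moscow) bought Widget B for $160.7

Total per person:
  Liam Moore: $277.11
  Grace Jones: $198.12
  Pat Davis: $155.81

Top spender: Liam Moore ($277.11)

Liam Moore ($277.11)


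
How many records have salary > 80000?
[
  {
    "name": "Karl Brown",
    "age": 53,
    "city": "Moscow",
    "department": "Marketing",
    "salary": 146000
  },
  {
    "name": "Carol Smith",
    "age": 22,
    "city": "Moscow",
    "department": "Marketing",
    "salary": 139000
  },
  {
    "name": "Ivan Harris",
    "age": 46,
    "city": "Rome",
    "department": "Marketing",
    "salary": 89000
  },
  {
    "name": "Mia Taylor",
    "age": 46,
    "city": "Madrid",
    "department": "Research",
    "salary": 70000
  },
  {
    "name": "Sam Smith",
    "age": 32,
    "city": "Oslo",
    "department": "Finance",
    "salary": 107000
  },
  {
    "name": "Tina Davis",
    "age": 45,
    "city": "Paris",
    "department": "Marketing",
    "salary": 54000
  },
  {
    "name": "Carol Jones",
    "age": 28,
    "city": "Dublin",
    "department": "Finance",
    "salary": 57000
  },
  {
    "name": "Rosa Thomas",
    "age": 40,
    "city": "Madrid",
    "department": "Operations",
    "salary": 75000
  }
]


Data: 8 records
Condition: salary > 80000

Checking each record:
  Karl Brown: 146000 MATCH
  Carol Smith: 139000 MATCH
  Ivan Harris: 89000 MATCH
  Mia Taylor: 70000
  Sam Smith: 107000 MATCH
  Tina Davis: 54000
  Carol Jones: 57000
  Rosa Thomas: 75000

Count: 4

4


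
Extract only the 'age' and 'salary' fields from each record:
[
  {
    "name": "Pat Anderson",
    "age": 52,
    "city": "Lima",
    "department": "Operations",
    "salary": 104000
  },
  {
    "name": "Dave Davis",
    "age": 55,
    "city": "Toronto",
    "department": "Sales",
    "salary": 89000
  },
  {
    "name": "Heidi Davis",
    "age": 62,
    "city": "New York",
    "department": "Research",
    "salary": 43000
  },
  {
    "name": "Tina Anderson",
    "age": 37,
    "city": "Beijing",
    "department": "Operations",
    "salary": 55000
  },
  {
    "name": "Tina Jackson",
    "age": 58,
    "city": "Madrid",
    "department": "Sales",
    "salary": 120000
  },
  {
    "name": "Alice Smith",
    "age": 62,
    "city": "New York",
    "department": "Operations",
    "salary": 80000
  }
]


Original: 6 records with fields: name, age, city, department, salary
Keep: ['age', 'salary']
Drop: ['name', 'city', 'department']
Result: 6 records, 2 fields each

[
  {
    "age": 52,
    "salary": 104000
  },
  {
    "age": 55,
    "salary": 89000
  },
  {
    "age": 62,
    "salary": 43000
  },
  {
    "age": 37,
    "salary": 55000
  },
  {
    "age": 58,
    "salary": 120000
  },
  {
    "age": 62,
    "salary": 80000
  }
]


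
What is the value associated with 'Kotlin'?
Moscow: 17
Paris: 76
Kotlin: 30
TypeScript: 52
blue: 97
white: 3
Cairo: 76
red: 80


Looking up key 'Kotlin'
Value: 30

30


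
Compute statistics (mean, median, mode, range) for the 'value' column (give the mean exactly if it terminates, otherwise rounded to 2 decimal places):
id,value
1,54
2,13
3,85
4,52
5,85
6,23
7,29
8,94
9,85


Data: [54, 13, 85, 52, 85, 23, 29, 94, 85]
Count: 9
Sum: 520
Mean: 520/9 ≈ 57.78 (rounded to 2 decimal places)
Sorted: [13, 23, 29, 52, 54, 85, 85, 85, 94]
Median: 54.0
Mode: 85 (3 times)
Range: 94 - 13 = 81
Min: 13, Max: 94

mean≈57.78, median=54.0, mode=85, range=81


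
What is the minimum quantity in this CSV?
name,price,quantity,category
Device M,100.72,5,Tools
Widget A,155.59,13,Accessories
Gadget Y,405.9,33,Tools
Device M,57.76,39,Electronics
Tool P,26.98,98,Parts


Computing minimum quantity:
Values: [5, 13, 33, 39, 98]
Min = 5

5


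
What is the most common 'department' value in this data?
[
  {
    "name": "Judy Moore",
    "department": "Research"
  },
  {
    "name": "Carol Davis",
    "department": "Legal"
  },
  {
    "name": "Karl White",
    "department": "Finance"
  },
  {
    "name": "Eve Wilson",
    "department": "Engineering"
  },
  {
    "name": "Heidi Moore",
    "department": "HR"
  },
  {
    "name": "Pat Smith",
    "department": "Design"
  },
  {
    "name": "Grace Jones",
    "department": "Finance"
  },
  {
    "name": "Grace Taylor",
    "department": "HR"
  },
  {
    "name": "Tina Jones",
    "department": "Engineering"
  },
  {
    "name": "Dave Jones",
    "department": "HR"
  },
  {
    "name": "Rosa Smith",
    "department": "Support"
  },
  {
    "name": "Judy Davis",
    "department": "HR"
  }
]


Counting 'department' values across 12 records:

  HR: 4 ####
  Finance: 2 ##
  Engineering: 2 ##
  Research: 1 #
  Legal: 1 #
  Design: 1 #
  Support: 1 #

Most common: HR (4 times)

HR (4 times)


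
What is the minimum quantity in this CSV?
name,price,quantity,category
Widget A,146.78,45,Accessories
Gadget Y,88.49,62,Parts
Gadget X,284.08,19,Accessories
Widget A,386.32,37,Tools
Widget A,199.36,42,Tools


Computing minimum quantity:
Values: [45, 62, 19, 37, 42]
Min = 19

19


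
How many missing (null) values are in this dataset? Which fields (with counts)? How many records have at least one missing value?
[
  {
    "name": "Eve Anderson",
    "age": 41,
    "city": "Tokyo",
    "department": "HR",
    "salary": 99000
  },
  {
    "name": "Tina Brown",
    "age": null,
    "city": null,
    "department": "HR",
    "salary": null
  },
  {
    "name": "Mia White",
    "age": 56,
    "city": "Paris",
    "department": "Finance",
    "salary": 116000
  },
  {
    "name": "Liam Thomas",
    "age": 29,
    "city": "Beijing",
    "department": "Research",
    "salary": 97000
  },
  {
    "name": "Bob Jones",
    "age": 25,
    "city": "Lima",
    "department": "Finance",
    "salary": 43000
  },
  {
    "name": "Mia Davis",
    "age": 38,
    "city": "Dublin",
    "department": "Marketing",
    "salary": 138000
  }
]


Checking for missing (null) values in 6 records:

  Eve Anderson: complete
  Tina Brown: age, city, salary
  Mia White: complete
  Liam Thomas: complete
  Bob Jones: complete
  Mia Davis: complete

Per field:
  name: 0 missing
  age: 1 missing
  city: 1 missing
  department: 0 missing
  salary: 1 missing

Total missing values: 3
Records with any missing: 1

3 missing values (age: 1, city: 1, salary: 1); 1 incomplete records


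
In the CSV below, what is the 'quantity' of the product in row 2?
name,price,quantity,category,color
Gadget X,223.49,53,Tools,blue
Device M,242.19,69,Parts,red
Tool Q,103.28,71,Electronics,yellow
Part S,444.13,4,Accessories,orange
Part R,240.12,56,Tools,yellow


Query: Row 2 ('Device M'), column 'quantity'
Value: 69

69


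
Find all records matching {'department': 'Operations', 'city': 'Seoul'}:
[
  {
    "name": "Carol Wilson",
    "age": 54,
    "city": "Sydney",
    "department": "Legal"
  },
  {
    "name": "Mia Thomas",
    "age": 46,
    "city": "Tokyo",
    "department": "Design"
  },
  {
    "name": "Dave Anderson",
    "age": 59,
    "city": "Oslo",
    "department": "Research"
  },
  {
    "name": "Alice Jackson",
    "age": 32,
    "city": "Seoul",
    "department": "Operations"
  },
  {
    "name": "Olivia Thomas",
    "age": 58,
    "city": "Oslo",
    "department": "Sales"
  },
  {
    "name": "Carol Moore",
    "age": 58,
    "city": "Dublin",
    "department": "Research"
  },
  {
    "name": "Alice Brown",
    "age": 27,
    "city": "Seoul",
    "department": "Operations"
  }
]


Search criteria: {'department': 'Operations', 'city': 'Seoul'}

Checking 7 records:
  Carol Wilson: {department: Legal, city: Sydney}
  Mia Thomas: {department: Design, city: Tokyo}
  Dave Anderson: {department: Research, city: Oslo}
  Alice Jackson: {department: Operations, city: Seoul} <-- MATCH
  Olivia Thomas: {department: Sales, city: Oslo}
  Carol Moore: {department: Research, city: Dublin}
  Alice Brown: {department: Operations, city: Seoul} <-- MATCH

Matches: ["Alice Jackson", "Alice Brown"]

["Alice Jackson", "Alice Brown"]


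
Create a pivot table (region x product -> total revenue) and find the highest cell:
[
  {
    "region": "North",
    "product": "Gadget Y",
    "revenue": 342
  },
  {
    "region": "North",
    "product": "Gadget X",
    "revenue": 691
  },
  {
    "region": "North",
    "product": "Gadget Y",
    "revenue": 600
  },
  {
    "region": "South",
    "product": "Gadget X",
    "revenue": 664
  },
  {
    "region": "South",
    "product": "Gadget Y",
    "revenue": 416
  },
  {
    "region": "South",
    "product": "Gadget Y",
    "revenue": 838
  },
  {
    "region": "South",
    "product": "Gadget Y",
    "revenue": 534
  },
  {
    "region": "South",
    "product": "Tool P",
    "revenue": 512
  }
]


Pivot: region (rows) x product (columns) -> total revenue

     Gadget X      Gadget Y      Tool P      
North          691           942             0  
South          664          1788           512  

Highest: South / Gadget Y = $1788

South / Gadget Y = $1788


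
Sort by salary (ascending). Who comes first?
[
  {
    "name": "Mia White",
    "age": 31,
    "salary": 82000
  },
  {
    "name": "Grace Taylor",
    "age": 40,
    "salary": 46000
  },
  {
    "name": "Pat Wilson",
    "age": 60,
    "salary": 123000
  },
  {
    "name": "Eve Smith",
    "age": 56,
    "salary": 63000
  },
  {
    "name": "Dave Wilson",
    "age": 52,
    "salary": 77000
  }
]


Sort by: salary (ascending)

Sorted order:
  1. Grace Taylor (salary = 46000)
  2. Eve Smith (salary = 63000)
  3. Dave Wilson (salary = 77000)
  4. Mia White (salary = 82000)
  5. Pat Wilson (salary = 123000)

First: Grace Taylor

Grace Taylor


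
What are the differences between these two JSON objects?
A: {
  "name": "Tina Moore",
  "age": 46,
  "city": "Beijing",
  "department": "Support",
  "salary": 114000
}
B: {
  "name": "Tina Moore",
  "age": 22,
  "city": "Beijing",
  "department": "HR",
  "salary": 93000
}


Comparing each field (in key order):
  name: same
  age: DIFFERENT
  city: same
  department: DIFFERENT
  salary: DIFFERENT
Differences:
  age: 46 -> 22
  department: Support -> HR
  salary: 114000 -> 93000

3 field(s) changed

3 changes: age, department, salary


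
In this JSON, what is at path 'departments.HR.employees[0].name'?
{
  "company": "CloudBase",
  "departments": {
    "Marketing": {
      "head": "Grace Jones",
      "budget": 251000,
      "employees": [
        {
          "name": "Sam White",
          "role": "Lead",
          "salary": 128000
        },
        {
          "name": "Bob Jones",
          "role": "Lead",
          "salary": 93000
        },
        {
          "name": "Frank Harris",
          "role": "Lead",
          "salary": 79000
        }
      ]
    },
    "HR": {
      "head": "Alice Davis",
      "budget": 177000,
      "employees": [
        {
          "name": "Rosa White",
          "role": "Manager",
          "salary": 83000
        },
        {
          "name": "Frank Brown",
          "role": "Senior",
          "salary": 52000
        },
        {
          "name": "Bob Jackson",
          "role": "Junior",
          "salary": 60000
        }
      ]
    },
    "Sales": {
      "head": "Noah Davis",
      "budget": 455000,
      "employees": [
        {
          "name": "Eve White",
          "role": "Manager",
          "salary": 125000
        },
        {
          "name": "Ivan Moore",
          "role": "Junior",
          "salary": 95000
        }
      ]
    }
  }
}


Path: departments.HR.employees[0].name

Navigate:
  -> departments
  -> HR
  -> employees[0].name = 'Rosa White'

Rosa White


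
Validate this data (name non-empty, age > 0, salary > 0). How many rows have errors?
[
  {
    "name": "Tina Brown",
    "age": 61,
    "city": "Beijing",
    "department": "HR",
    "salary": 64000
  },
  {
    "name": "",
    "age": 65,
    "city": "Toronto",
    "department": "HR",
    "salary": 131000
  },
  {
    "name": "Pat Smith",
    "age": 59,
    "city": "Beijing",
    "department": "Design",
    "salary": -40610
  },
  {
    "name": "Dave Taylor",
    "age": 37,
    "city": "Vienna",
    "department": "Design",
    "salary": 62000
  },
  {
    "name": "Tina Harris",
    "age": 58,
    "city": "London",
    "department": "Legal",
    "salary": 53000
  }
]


Validating 5 records:
Rules: name non-empty, age > 0, salary > 0

  Row 1 (Tina Brown): OK
  Row 2 (???): empty name
  Row 3 (Pat Smith): negative salary: -40610
  Row 4 (Dave Taylor): OK
  Row 5 (Tina Harris): OK

Total errors: 2

2 errors


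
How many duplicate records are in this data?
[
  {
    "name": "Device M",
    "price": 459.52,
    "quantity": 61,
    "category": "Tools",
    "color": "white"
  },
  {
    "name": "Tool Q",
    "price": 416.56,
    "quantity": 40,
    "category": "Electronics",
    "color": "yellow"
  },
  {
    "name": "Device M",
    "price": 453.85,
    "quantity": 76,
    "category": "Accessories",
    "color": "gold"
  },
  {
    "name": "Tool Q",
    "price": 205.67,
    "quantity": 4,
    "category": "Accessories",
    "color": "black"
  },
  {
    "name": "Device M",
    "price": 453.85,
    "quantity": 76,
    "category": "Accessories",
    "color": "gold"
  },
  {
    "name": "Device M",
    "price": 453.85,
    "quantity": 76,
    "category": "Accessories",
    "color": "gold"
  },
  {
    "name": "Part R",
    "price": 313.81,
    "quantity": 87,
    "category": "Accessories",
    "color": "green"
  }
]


Checking 7 records for duplicates:

  Row 1: Device M ($459.52, qty 61)
  Row 2: Tool Q ($416.56, qty 40)
  Row 3: Device M ($453.85, qty 76)
  Row 4: Tool Q ($205.67, qty 4)
  Row 5: Device M ($453.85, qty 76) <-- DUPLICATE
  Row 6: Device M ($453.85, qty 76) <-- DUPLICATE
  Row 7: Part R ($313.81, qty 87)

Duplicates found: 2
Unique records: 5

2 duplicates, 5 unique


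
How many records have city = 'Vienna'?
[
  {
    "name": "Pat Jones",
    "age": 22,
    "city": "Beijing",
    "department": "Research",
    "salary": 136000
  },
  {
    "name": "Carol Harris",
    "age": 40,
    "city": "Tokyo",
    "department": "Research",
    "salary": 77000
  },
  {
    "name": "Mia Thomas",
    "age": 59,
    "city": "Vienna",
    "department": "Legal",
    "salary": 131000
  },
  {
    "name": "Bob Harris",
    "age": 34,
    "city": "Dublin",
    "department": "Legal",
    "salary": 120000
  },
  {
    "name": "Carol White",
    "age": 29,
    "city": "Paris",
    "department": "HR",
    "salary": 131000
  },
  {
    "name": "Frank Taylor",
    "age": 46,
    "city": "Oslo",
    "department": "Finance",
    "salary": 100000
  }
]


Data: 6 records
Condition: city = 'Vienna'

Checking each record:
  Pat Jones: Beijing
  Carol Harris: Tokyo
  Mia Thomas: Vienna MATCH
  Bob Harris: Dublin
  Carol White: Paris
  Frank Taylor: Oslo

Count: 1

1


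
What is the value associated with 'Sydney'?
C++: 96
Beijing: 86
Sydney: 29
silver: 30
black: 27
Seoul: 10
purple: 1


Looking up key 'Sydney'
Value: 29

29


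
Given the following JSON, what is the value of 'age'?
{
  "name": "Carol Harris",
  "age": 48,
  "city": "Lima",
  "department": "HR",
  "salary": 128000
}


Looking up field 'age'
Value: 48

48


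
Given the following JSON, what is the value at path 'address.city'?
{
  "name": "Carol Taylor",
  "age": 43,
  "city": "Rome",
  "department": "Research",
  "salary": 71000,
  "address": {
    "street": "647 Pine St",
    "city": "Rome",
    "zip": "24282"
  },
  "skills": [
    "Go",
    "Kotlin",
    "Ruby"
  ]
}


Query: address.city
Path: address -> city
Value: Rome

Rome


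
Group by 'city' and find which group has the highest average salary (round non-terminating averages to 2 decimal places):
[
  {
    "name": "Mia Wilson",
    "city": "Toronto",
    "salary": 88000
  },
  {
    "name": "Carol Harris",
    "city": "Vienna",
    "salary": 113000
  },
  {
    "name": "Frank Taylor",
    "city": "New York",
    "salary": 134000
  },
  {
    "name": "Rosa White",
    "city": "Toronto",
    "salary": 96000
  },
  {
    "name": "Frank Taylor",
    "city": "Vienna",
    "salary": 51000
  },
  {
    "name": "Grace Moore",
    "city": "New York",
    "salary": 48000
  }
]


Group by: city

Groups:
  New York: 2 people, avg salary = 182000/2 = $91000
  Toronto: 2 people, avg salary = 184000/2 = $92000
  Vienna: 2 people, avg salary = 164000/2 = $82000

Highest average salary: Toronto ($92000)

Toronto ($92000)


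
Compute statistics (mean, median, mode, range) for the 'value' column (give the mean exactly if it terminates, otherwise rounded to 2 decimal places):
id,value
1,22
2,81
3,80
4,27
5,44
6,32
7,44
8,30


Data: [22, 81, 80, 27, 44, 32, 44, 30]
Count: 8
Sum: 360
Mean: 360/8 = 45
Sorted: [22, 27, 30, 32, 44, 44, 80, 81]
Median: 38.0
Mode: 44 (2 times)
Range: 81 - 22 = 59
Min: 22, Max: 81

mean=45, median=38.0, mode=44, range=59


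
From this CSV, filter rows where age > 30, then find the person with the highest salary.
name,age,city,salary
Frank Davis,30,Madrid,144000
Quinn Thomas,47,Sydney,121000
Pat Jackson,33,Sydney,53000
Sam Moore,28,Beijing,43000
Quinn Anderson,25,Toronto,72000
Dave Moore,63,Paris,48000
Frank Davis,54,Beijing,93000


Filter: age > 30
Sort by: salary (descending)

Filtered records (4):
  Quinn Thomas, age 47, salary $121000
  Frank Davis, age 54, salary $93000
  Pat Jackson, age 33, salary $53000
  Dave Moore, age 63, salary $48000

Highest salary: Quinn Thomas ($121000)

Quinn Thomas


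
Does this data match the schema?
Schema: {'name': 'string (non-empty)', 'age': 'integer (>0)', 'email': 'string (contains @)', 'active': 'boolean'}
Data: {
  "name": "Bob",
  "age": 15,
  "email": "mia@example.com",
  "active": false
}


Validating each field against schema:
  name: OK (non-empty string)
  age: OK (positive integer)
  email: OK (string with @)
  active: OK (boolean)

Result: VALID

VALID


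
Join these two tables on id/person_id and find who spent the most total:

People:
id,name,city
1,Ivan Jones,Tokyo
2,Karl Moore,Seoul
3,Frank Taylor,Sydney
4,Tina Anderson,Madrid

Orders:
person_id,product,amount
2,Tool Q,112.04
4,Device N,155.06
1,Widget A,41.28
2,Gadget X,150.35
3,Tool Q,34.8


Join on: people.id = orders.person_id

Joined rows:
  Karl Moore (Seoul) bought Tool Q for $112.04
  Tina Anderson (Madrid) bought Device N for $155.06
  Ivan Jones (Tokyo) bought Widget A for $41.28
  Karl Moore (Seoul) bought Gadget X for $150.35
  Frank Taylor (Sydney) bought Tool Q for $34.8

Total per person:
  Karl Moore: $262.39
  Tina Anderson: $155.06
  Ivan Jones: $41.28
  Frank Taylor: $34.80

Top spender: Karl Moore ($262.39)

Karl Moore ($262.39)


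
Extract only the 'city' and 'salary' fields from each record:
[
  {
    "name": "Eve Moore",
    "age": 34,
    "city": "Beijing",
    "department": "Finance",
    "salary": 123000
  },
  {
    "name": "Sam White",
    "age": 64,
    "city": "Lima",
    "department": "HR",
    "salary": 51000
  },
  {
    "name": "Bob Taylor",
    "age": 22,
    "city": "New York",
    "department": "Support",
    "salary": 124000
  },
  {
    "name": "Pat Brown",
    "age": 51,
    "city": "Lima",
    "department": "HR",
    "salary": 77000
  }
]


Original: 4 records with fields: name, age, city, department, salary
Keep: ['city', 'salary']
Drop: ['name', 'age', 'department']
Result: 4 records, 2 fields each

[
  {
    "city": "Beijing",
    "salary": 123000
  },
  {
    "city": "Lima",
    "salary": 51000
  },
  {
    "city": "New York",
    "salary": 124000
  },
  {
    "city": "Lima",
    "salary": 77000
  }
]


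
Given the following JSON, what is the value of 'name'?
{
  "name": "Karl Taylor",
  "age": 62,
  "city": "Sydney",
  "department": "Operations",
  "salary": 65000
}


Looking up field 'name'
Value: Karl Taylor

Karl Taylor


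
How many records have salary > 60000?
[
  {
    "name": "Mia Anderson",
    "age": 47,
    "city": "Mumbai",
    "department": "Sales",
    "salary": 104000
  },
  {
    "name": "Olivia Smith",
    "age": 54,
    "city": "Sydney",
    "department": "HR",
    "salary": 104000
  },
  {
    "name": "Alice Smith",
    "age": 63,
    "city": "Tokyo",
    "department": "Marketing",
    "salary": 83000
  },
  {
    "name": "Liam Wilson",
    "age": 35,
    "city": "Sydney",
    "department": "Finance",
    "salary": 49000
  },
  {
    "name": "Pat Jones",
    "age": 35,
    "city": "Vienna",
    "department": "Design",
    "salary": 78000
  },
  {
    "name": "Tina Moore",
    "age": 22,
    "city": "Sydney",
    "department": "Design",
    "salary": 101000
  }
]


Data: 6 records
Condition: salary > 60000

Checking each record:
  Mia Anderson: 104000 MATCH
  Olivia Smith: 104000 MATCH
  Alice Smith: 83000 MATCH
  Liam Wilson: 49000
  Pat Jones: 78000 MATCH
  Tina Moore: 101000 MATCH

Count: 5

5


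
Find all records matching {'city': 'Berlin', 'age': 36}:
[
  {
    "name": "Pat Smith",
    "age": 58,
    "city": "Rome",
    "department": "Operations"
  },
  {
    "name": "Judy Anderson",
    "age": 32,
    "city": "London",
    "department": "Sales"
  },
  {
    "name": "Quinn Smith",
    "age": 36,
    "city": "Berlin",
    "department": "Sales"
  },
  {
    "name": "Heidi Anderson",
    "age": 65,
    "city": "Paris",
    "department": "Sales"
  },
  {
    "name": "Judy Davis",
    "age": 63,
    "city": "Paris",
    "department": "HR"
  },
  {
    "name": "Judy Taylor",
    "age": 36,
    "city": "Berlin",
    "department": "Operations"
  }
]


Search criteria: {'city': 'Berlin', 'age': 36}

Checking 6 records:
  Pat Smith: {city: Rome, age: 58}
  Judy Anderson: {city: London, age: 32}
  Quinn Smith: {city: Berlin, age: 36} <-- MATCH
  Heidi Anderson: {city: Paris, age: 65}
  Judy Davis: {city: Paris, age: 63}
  Judy Taylor: {city: Berlin, age: 36} <-- MATCH

Matches: ["Quinn Smith", "Judy Taylor"]

["Quinn Smith", "Judy Taylor"]
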